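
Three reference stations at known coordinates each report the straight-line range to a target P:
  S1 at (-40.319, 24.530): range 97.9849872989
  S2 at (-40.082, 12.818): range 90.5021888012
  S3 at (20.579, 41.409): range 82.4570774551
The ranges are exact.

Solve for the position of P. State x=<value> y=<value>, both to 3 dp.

eq1: (x + 40.319)² + (y − 24.530)² = 97.9849872989²
eq2: (x + 40.082)² + (y − 12.818)² = 90.5021888012²
eq3: (x − 20.579)² + (y − 41.409)² = 82.4570774551²
eq3−eq2, eq3−eq1 (x²,y² cancel):
  -121.322·x − 57.182·y = -1758.809229
  -121.796·x − 33.758·y = -2712.745975
det = -121.322·-33.758 − -57.182·-121.796 = -2868.950796
x = (-1758.809229·-33.758 − -57.182·-2712.745975) / -2868.950796 = 33.373301
y = (-121.322·-2712.745975 − -1758.809229·-121.796) / -2868.950796 = -40.049428

x=33.373 y=-40.049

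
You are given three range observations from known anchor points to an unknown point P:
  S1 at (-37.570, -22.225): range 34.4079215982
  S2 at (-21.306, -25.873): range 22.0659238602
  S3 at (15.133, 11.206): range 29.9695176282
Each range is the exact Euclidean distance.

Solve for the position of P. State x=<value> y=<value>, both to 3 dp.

x=-5.068 y=-10.932

eq1: (x + 37.570)² + (y + 22.225)² = 34.4079215982²
eq2: (x + 21.306)² + (y + 25.873)² = 22.0659238602²
eq3: (x − 15.133)² + (y − 11.206)² = 29.9695176282²
eq2−eq1, eq2−eq3 (x²,y² cancel):
  -32.528·x + 7.296·y = 85.097687
  72.878·x + 74.158·y = -1180.042631
det = -32.528·74.158 − 7.296·72.878 = -2943.929312
x = (85.097687·74.158 − 7.296·-1180.042631) / -2943.929312 = -5.068147
y = (-32.528·-1180.042631 − 85.097687·72.878) / -2943.929312 = -10.931878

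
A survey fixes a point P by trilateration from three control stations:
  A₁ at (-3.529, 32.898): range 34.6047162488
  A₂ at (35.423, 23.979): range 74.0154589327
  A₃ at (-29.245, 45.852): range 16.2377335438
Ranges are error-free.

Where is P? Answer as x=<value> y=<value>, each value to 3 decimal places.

x=-38.128 y=32.259

eq1: (x + 3.529)² + (y − 32.898)² = 34.6047162488²
eq2: (x − 35.423)² + (y − 23.979)² = 74.0154589327²
eq3: (x + 29.245)² + (y − 45.852)² = 16.2377335438²
eq3−eq2, eq3−eq1 (x²,y² cancel):
  129.336·x − 43.746·y = -6342.518729
  51.432·x − 25.908·y = -2796.766080
det = 129.336·-25.908 − -43.746·51.432 = -1100.892816
x = (-6342.518729·-25.908 − -43.746·-2796.766080) / -1100.892816 = -38.127823
y = (129.336·-2796.766080 − -6342.518729·51.432) / -1100.892816 = 32.259375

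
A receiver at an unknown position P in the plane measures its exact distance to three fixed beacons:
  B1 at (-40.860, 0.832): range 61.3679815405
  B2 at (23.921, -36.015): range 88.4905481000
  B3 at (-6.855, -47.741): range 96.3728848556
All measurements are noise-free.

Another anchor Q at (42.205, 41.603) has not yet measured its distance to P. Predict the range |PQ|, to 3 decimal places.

eq1: (x + 40.860)² + (y − 0.832)² = 61.3679815405²
eq2: (x − 23.921)² + (y + 36.015)² = 88.4905481000²
eq3: (x + 6.855)² + (y + 47.741)² = 96.3728848556²
eq1−eq2, eq1−eq3 (x²,y² cancel):
  129.562·x − 73.694·y = -3865.485303
  68.010·x − 97.146·y = -4865.741495
det = 129.562·-97.146 − -73.694·68.010 = -7574.501112
x = (-3865.485303·-97.146 − -73.694·-4865.741495) / -7574.501112 = -2.236514
y = (129.562·-4865.741495 − -3865.485303·68.010) / -7574.501112 = 48.521155
|P − Q| = √((-2.236514 − 42.205)² + (48.521155 − 41.603)²) = 44.976762

44.977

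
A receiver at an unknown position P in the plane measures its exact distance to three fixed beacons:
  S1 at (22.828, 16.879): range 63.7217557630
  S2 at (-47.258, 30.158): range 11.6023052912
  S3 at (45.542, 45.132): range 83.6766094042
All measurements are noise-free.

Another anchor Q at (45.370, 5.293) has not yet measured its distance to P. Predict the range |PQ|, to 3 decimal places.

88.842

eq1: (x − 22.828)² + (y − 16.879)² = 63.7217557630²
eq2: (x + 47.258)² + (y − 30.158)² = 11.6023052912²
eq3: (x − 45.542)² + (y − 45.132)² = 83.6766094042²
eq3−eq1, eq3−eq2 (x²,y² cancel):
  -45.428·x − 56.506·y = -363.640159
  -185.600·x − 29.948·y = 5899.013813
det = -45.428·-29.948 − -56.506·-185.600 = -9127.035856
x = (-363.640159·-29.948 − -56.506·5899.013813) / -9127.035856 = -37.714322
y = (-45.428·5899.013813 − -363.640159·-185.600) / -9127.035856 = 36.755856
|P − Q| = √((-37.714322 − 45.370)² + (36.755856 − 5.293)²) = 88.842084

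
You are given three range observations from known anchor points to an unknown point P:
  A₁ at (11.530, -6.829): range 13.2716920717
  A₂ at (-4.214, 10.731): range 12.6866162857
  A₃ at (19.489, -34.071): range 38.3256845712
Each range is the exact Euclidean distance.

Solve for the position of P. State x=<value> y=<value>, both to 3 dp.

x=-0.593 y=-1.428

eq1: (x − 11.530)² + (y + 6.829)² = 13.2716920717²
eq2: (x + 4.214)² + (y − 10.731)² = 12.6866162857²
eq3: (x − 19.489)² + (y + 34.071)² = 38.3256845712²
eq3−eq1, eq3−eq2 (x²,y² cancel):
  -15.918·x + 54.484·y = -68.357734
  -47.406·x + 89.604·y = -99.834140
det = -15.918·89.604 − 54.484·-47.406 = 1156.552032
x = (-68.357734·89.604 − 54.484·-99.834140) / 1156.552032 = -0.592938
y = (-15.918·-99.834140 − -68.357734·-47.406) / 1156.552032 = -1.427871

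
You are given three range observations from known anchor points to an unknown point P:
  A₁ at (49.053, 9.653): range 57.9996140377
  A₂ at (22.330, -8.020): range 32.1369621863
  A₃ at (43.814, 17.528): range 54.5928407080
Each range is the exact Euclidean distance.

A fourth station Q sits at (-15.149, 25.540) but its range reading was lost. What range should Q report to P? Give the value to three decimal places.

eq1: (x − 49.053)² + (y − 9.653)² = 57.9996140377²
eq2: (x − 22.330)² + (y + 8.020)² = 32.1369621863²
eq3: (x − 43.814)² + (y − 17.528)² = 54.5928407080²
eq2−eq3, eq2−eq1 (x²,y² cancel):
  42.968·x + 51.096·y = -283.645838
  53.446·x + 35.346·y = -394.742972
det = 42.968·35.346 − 51.096·53.446 = -1212.129888
x = (-283.645838·35.346 − 51.096·-394.742972) / -1212.129888 = -8.368774
y = (42.968·-394.742972 − -283.645838·53.446) / -1212.129888 = 1.486293
|P − Q| = √((-8.368774 − -15.149)² + (1.486293 − 25.540)²) = 24.991044

24.991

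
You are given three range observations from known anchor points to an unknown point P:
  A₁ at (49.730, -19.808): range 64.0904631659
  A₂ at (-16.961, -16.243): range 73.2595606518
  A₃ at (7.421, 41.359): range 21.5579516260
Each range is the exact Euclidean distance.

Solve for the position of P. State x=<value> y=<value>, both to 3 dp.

x=28.972 y=40.828

eq1: (x − 49.730)² + (y + 19.808)² = 64.0904631659²
eq2: (x + 16.961)² + (y + 16.243)² = 73.2595606518²
eq3: (x − 7.421)² + (y − 41.359)² = 21.5579516260²
eq2−eq1, eq2−eq3 (x²,y² cancel):
  133.382·x − 7.130·y = 3573.294952
  48.764·x + 115.204·y = 6116.345501
det = 133.382·115.204 − -7.130·48.764 = 15713.827248
x = (3573.294952·115.204 − -7.130·6116.345501) / 15713.827248 = 28.972408
y = (133.382·6116.345501 − 3573.294952·48.764) / 15713.827248 = 40.827879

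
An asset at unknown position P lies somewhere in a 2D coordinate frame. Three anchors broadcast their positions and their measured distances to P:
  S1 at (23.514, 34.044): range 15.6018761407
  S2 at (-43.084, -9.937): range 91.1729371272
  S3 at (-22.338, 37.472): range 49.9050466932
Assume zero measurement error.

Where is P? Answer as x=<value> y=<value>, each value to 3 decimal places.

x=26.114 y=49.428

eq1: (x − 23.514)² + (y − 34.044)² = 15.6018761407²
eq2: (x + 43.084)² + (y + 9.937)² = 91.1729371272²
eq3: (x + 22.338)² + (y − 37.472)² = 49.9050466932²
eq3−eq1, eq3−eq2 (x²,y² cancel):
  91.704·x − 6.856·y = 2055.860250
  -41.492·x − 94.818·y = -5770.152782
det = 91.704·-94.818 − -6.856·-41.492 = -8979.659024
x = (2055.860250·-94.818 − -6.856·-5770.152782) / -8979.659024 = 26.113767
y = (91.704·-5770.152782 − 2055.860250·-41.492) / -8979.659024 = 49.427750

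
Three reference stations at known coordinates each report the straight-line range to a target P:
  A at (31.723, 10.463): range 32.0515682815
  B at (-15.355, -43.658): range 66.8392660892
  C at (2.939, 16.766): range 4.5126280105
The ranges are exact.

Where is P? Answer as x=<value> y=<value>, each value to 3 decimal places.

x=1.464 y=21.031

eq1: (x − 31.723)² + (y − 10.463)² = 32.0515682815²
eq2: (x + 15.355)² + (y + 43.658)² = 66.8392660892²
eq3: (x − 2.939)² + (y − 16.766)² = 4.5126280105²
eq2−eq3, eq2−eq1 (x²,y² cancel):
  36.588·x + 120.848·y = 2595.063168
  94.156·x + 108.242·y = 2414.210571
det = 36.588·108.242 − 120.848·94.156 = -7418.205992
x = (2595.063168·108.242 − 120.848·2414.210571) / -7418.205992 = 1.463655
y = (36.588·2414.210571 − 2595.063168·94.156) / -7418.205992 = 21.030642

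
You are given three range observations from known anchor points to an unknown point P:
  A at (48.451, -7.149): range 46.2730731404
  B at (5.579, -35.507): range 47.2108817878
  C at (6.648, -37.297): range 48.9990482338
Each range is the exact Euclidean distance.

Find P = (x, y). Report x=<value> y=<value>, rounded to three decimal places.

x=6.191 y=11.700

eq1: (x − 48.451)² + (y + 7.149)² = 46.2730731404²
eq2: (x − 5.579)² + (y + 35.507)² = 47.2108817878²
eq3: (x − 6.648)² + (y + 37.297)² = 48.9990482338²
eq1−eq2, eq1−eq3 (x²,y² cancel):
  -85.744·x − 56.716·y = -1194.405373
  -83.606·x − 60.296·y = -1223.054919
det = -85.744·-60.296 − -56.716·-83.606 = 428.222328
x = (-1194.405373·-60.296 − -56.716·-1223.054919) / 428.222328 = 6.190905
y = (-85.744·-1223.054919 − -1194.405373·-83.606) / 428.222328 = 11.699916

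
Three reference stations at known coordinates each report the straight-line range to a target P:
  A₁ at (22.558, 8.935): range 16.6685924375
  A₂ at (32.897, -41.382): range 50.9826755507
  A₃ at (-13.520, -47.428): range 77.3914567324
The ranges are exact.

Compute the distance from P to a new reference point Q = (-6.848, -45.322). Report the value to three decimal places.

71.386

eq1: (x − 22.558)² + (y − 8.935)² = 16.6685924375²
eq2: (x − 32.897)² + (y + 41.382)² = 50.9826755507²
eq3: (x + 13.520)² + (y + 47.428)² = 77.3914567324²
eq1−eq2, eq1−eq3 (x²,y² cancel):
  20.678·x − 100.634·y = -115.406288
  -72.156·x − 112.726·y = -3868.087606
det = 20.678·-112.726 − -100.634·-72.156 = -9592.295132
x = (-115.406288·-112.726 − -100.634·-3868.087606) / -9592.295132 = 39.224381
y = (20.678·-3868.087606 − -115.406288·-72.156) / -9592.295132 = 9.206511
|P − Q| = √((39.224381 − -6.848)² + (9.206511 − -45.322)²) = 71.386433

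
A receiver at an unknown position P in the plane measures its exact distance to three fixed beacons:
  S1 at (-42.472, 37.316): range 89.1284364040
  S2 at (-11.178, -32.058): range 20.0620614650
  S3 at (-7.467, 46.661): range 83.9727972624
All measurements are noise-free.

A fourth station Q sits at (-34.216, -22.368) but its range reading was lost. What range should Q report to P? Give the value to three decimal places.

eq1: (x + 42.472)² + (y − 37.316)² = 89.1284364040²
eq2: (x + 11.178)² + (y + 32.058)² = 20.0620614650²
eq3: (x + 7.467)² + (y − 46.661)² = 83.9727972624²
eq2−eq3, eq2−eq1 (x²,y² cancel):
  7.422·x + 157.438·y = -5568.602408
  -62.588·x + 138.748·y = -5497.700274
det = 7.422·138.748 − 157.438·-62.588 = 10883.517200
x = (-5568.602408·138.748 − 157.438·-5497.700274) / 10883.517200 = 8.537175
y = (7.422·-5497.700274 − -5568.602408·-62.588) / 10883.517200 = -35.772592
|P − Q| = √((8.537175 − -34.216)² + (-35.772592 − -22.368)²) = 44.805324

44.805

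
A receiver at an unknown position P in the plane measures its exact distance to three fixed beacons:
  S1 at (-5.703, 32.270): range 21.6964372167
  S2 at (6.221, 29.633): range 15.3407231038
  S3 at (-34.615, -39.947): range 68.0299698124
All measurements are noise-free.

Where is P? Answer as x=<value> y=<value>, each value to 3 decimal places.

x=6.446 y=14.294

eq1: (x + 5.703)² + (y − 32.270)² = 21.6964372167²
eq2: (x − 6.221)² + (y − 29.633)² = 15.3407231038²
eq3: (x + 34.615)² + (y + 39.947)² = 68.0299698124²
eq2−eq1, eq2−eq3 (x²,y² cancel):
  -23.848·x + 5.274·y = -78.336024
  -81.672·x − 139.160·y = -2515.593503
det = -23.848·-139.160 − 5.274·-81.672 = 3749.425808
x = (-78.336024·-139.160 − 5.274·-2515.593503) / 3749.425808 = 6.445915
y = (-23.848·-2515.593503 − -78.336024·-81.672) / 3749.425808 = 14.293926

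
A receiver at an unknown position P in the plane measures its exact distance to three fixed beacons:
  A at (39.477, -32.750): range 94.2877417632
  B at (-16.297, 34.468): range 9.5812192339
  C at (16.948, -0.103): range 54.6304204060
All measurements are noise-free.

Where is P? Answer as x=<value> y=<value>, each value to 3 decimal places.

x=-15.296 y=43.997

eq1: (x − 39.477)² + (y + 32.750)² = 94.2877417632²
eq2: (x + 16.297)² + (y − 34.468)² = 9.5812192339²
eq3: (x − 16.948)² + (y + 0.103)² = 54.6304204060²
eq1−eq3, eq1−eq2 (x²,y² cancel):
  -45.058·x + 65.294·y = 3561.944697
  -111.548·x + 134.436·y = 7621.017689
det = -45.058·134.436 − 65.294·-111.548 = 1225.997824
x = (3561.944697·134.436 − 65.294·7621.017689) / 1225.997824 = -15.296219
y = (-45.058·7621.017689 − 3561.944697·-111.548) / 1225.997824 = 43.996809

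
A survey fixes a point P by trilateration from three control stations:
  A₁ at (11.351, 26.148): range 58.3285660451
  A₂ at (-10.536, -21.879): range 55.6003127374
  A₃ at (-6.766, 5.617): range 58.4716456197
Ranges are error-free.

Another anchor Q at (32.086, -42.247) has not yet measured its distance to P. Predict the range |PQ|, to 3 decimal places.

eq1: (x − 11.351)² + (y − 26.148)² = 58.3285660451²
eq2: (x + 10.536)² + (y + 21.879)² = 55.6003127374²
eq3: (x + 6.766)² + (y − 5.617)² = 58.4716456197²
eq1−eq2, eq1−eq3 (x²,y² cancel):
  -43.774·x − 96.054·y = 87.961672
  -36.234·x − 41.062·y = -751.945385
det = -43.774·-41.062 − -96.054·-36.234 = -1682.972648
x = (87.961672·-41.062 − -96.054·-751.945385) / -1682.972648 = 45.062672
y = (-43.774·-751.945385 − 87.961672·-36.234) / -1682.972648 = -21.451840
|P − Q| = √((45.062672 − 32.086)² + (-21.451840 − -42.247)²) = 24.511889

24.512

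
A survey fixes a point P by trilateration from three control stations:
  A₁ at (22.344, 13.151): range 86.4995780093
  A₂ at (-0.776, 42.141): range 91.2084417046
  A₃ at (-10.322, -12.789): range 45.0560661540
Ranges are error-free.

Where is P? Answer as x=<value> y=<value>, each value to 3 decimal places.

eq1: (x − 22.344)² + (y − 13.151)² = 86.4995780093²
eq2: (x + 0.776)² + (y − 42.141)² = 91.2084417046²
eq3: (x + 10.322)² + (y + 12.789)² = 45.0560661540²
eq2−eq3, eq2−eq1 (x²,y² cancel):
  -19.092·x − 109.860·y = 4782.566889
  46.240·x − 57.980·y = -267.460078
det = -19.092·-57.980 − -109.860·46.240 = 6186.880560
x = (4782.566889·-57.980 − -109.860·-267.460078) / 6186.880560 = -49.568824
y = (-19.092·-267.460078 − 4782.566889·46.240) / 6186.880560 = -34.918978

x=-49.569 y=-34.919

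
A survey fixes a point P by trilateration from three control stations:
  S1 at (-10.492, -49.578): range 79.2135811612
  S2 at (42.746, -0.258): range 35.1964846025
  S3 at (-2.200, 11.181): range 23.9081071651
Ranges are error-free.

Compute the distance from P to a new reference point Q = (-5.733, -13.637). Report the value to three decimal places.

eq1: (x + 10.492)² + (y + 49.578)² = 79.2135811612²
eq2: (x − 42.746)² + (y + 0.258)² = 35.1964846025²
eq3: (x + 2.200)² + (y − 11.181)² = 23.9081071651²
eq2−eq1, eq2−eq3 (x²,y² cancel):
  -106.476·x − 98.640·y = -4295.225844
  -89.892·x + 22.878·y = -1030.237379
det = -106.476·22.878 − -98.640·-89.892 = -11302.904808
x = (-4295.225844·22.878 − -98.640·-1030.237379) / -11302.904808 = 17.684728
y = (-106.476·-1030.237379 − -4295.225844·-89.892) / -11302.904808 = 24.454854
|P − Q| = √((17.684728 − -5.733)² + (24.454854 − -13.637)²) = 44.714419

44.714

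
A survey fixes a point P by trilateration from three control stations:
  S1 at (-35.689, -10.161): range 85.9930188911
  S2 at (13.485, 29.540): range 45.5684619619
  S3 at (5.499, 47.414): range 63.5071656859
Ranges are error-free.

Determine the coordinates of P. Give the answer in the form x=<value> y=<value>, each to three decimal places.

x=49.494 y=1.614

eq1: (x + 35.689)² + (y + 10.161)² = 85.9930188911²
eq2: (x − 13.485)² + (y − 29.540)² = 45.5684619619²
eq3: (x − 5.499)² + (y − 47.414)² = 63.5071656859²
eq1−eq2, eq1−eq3 (x²,y² cancel):
  98.348·x + 79.402·y = 4995.820755
  82.376·x + 115.150·y = 4263.014960
det = 98.348·115.150 − 79.402·82.376 = 4783.953048
x = (4995.820755·115.150 − 79.402·4263.014960) / 4783.953048 = 49.493974
y = (98.348·4263.014960 − 4995.820755·82.376) / 4783.953048 = 1.614411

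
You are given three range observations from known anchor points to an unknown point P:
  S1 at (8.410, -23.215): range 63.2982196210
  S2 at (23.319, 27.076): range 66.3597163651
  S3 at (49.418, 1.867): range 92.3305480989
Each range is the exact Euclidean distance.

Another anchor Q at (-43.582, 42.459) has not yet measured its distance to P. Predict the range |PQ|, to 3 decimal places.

27.382

eq1: (x − 8.410)² + (y + 23.215)² = 63.2982196210²
eq2: (x − 23.319)² + (y − 27.076)² = 66.3597163651²
eq3: (x − 49.418)² + (y − 1.867)² = 92.3305480989²
eq2−eq1, eq2−eq3 (x²,y² cancel):
  -29.818·x − 100.582·y = -270.273863
  52.198·x − 50.418·y = -2952.579280
det = -29.818·-50.418 − -100.582·52.198 = 6753.543160
x = (-270.273863·-50.418 − -100.582·-2952.579280) / 6753.543160 = -41.955705
y = (-29.818·-2952.579280 − -270.273863·52.198) / 6753.543160 = 15.125063
|P − Q| = √((-41.955705 − -43.582)² + (15.125063 − 42.459)²) = 27.382275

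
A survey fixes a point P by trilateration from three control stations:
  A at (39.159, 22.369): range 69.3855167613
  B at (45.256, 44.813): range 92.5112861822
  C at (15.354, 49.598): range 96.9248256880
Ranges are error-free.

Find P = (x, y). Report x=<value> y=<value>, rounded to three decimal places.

eq1: (x − 39.159)² + (y − 22.369)² = 69.3855167613²
eq2: (x − 45.256)² + (y − 44.813)² = 92.5112861822²
eq3: (x − 15.354)² + (y − 49.598)² = 96.9248256880²
eq3−eq1, eq3−eq2 (x²,y² cancel):
  47.610·x − 54.458·y = 3918.164420
  59.804·x − 9.570·y = 2196.687349
det = 47.610·-9.570 − -54.458·59.804 = 2801.178532
x = (3918.164420·-9.570 − -54.458·2196.687349) / 2801.178532 = 29.319933
y = (47.610·2196.687349 − 3918.164420·59.804) / 2801.178532 = -46.315370

x=29.320 y=-46.315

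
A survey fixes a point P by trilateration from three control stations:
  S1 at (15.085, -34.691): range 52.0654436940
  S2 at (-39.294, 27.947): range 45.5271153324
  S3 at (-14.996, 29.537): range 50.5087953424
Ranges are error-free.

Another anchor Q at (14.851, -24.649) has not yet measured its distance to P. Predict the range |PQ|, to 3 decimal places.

49.385

eq1: (x − 15.085)² + (y + 34.691)² = 52.0654436940²
eq2: (x + 39.294)² + (y − 27.947)² = 45.5271153324²
eq3: (x + 14.996)² + (y − 29.537)² = 50.5087953424²
eq3−eq1, eq3−eq2 (x²,y² cancel):
  60.162·x − 128.456·y = 174.036301
  -48.596·x − 3.180·y = 1706.159036
det = 60.162·-3.180 − -128.456·-48.596 = -6433.762936
x = (174.036301·-3.180 − -128.456·1706.159036) / -6433.762936 = -33.979015
y = (60.162·1706.159036 − 174.036301·-48.596) / -6433.762936 = -17.268807
|P − Q| = √((-33.979015 − 14.851)² + (-17.268807 − -24.649)²) = 49.384589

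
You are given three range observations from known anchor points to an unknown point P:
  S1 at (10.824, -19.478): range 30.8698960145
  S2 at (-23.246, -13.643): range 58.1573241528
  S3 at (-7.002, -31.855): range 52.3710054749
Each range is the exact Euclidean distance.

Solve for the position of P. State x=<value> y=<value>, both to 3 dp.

eq1: (x − 10.824)² + (y + 19.478)² = 30.8698960145²
eq2: (x + 23.246)² + (y + 13.643)² = 58.1573241528²
eq3: (x + 7.002)² + (y + 31.855)² = 52.3710054749²
eq2−eq1, eq2−eq3 (x²,y² cancel):
  68.140·x − 11.670·y = 2199.367368
  32.488·x − 36.424·y = 976.813202
det = 68.140·-36.424 − -11.670·32.488 = -2102.796400
x = (2199.367368·-36.424 − -11.670·976.813202) / -2102.796400 = 32.675701
y = (68.140·976.813202 − 2199.367368·32.488) / -2102.796400 = 2.326899

x=32.676 y=2.327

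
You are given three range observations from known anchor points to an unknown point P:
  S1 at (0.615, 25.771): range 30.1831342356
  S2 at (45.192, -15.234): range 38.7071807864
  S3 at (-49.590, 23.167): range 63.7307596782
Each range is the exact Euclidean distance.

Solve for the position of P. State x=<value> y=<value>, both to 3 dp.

eq1: (x − 0.615)² + (y − 25.771)² = 30.1831342356²
eq2: (x − 45.192)² + (y + 15.234)² = 38.7071807864²
eq3: (x + 49.590)² + (y − 23.167)² = 63.7307596782²
eq2−eq3, eq2−eq1 (x²,y² cancel):
  -189.564·x + 76.802·y = -1841.877516
  -89.154·x + 82.010·y = -1022.644702
det = -189.564·82.010 − 76.802·-89.154 = -8698.938132
x = (-1841.877516·82.010 − 76.802·-1022.644702) / -8698.938132 = 8.335640
y = (-189.564·-1022.644702 − -1841.877516·-89.154) / -8698.938132 = -3.407987

x=8.336 y=-3.408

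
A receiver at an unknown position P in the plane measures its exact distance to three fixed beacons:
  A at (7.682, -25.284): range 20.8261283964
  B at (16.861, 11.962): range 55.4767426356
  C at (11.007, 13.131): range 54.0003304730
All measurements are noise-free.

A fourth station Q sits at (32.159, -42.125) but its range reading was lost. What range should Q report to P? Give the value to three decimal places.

42.217

eq1: (x − 7.682)² + (y + 25.284)² = 20.8261283964²
eq2: (x − 16.861)² + (y − 11.962)² = 55.4767426356²
eq3: (x − 11.007)² + (y − 13.131)² = 54.0003304730²
eq1−eq3, eq1−eq2 (x²,y² cancel):
  6.650·x + 76.830·y = -2887.024637
  18.358·x + 74.492·y = -2914.852364
det = 6.650·74.492 − 76.830·18.358 = -915.073340
x = (-2887.024637·74.492 − 76.830·-2914.852364) / -915.073340 = -9.712738
y = (6.650·-2914.852364 − -2887.024637·18.358) / -915.073340 = -36.736105
|P − Q| = √((-9.712738 − 32.159)² + (-36.736105 − -42.125)²) = 42.217090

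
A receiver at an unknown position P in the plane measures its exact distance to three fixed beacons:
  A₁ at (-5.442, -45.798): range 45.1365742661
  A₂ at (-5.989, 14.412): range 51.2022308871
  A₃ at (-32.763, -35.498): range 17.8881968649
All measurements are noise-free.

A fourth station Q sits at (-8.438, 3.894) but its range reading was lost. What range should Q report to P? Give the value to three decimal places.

42.592

eq1: (x + 5.442)² + (y + 45.798)² = 45.1365742661²
eq2: (x + 5.989)² + (y − 14.412)² = 51.2022308871²
eq3: (x + 32.763)² + (y + 35.498)² = 17.8881968649²
eq2−eq3, eq2−eq1 (x²,y² cancel):
  -53.548·x − 99.820·y = 4391.629169
  1.094·x − 120.420·y = 2467.856414
det = -53.548·-120.420 − -99.820·1.094 = 6557.453240
x = (4391.629169·-120.420 − -99.820·2467.856414) / 6557.453240 = -43.080529
y = (-53.548·2467.856414 − 4391.629169·1.094) / 6557.453240 = -20.885123
|P − Q| = √((-43.080529 − -8.438)² + (-20.885123 − 3.894)²) = 42.592368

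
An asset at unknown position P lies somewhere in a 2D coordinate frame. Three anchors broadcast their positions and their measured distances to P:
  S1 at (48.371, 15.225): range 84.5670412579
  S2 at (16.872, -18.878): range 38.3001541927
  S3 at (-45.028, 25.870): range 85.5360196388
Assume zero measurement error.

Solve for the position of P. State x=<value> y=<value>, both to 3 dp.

x=-5.484 y=-49.976

eq1: (x − 48.371)² + (y − 15.225)² = 84.5670412579²
eq2: (x − 16.872)² + (y + 18.878)² = 38.3001541927²
eq3: (x + 45.028)² + (y − 25.870)² = 85.5360196388²
eq2−eq3, eq2−eq1 (x²,y² cancel):
  -123.800·x + 89.496·y = -3793.774428
  62.998·x + 68.206·y = -3754.171658
det = -123.800·68.206 − 89.496·62.998 = -14081.971808
x = (-3793.774428·68.206 − 89.496·-3754.171658) / -14081.971808 = -5.483974
y = (-123.800·-3754.171658 − -3793.774428·62.998) / -14081.971808 = -49.976428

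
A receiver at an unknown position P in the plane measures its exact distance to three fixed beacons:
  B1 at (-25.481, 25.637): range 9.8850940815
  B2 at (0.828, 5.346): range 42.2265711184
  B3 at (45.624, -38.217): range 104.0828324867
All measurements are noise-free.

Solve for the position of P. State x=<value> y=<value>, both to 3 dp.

eq1: (x + 25.481)² + (y − 25.637)² = 9.8850940815²
eq2: (x − 0.828)² + (y − 5.346)² = 42.2265711184²
eq3: (x − 45.624)² + (y + 38.217)² = 104.0828324867²
eq3−eq1, eq3−eq2 (x²,y² cancel):
  -142.210·x + 127.708·y = 8499.969598
  -89.592·x + 87.126·y = 5537.329545
det = -142.210·87.126 − 127.708·-89.592 = -948.573324
x = (8499.969598·87.126 − 127.708·5537.329545) / -948.573324 = -35.218226
y = (-142.210·5537.329545 − 8499.969598·-89.592) / -948.573324 = 27.340383

x=-35.218 y=27.340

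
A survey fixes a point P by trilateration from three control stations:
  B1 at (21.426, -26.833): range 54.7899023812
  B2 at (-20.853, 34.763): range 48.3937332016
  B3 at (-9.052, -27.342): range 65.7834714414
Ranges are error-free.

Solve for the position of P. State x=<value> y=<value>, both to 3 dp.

x=27.018 y=27.671

eq1: (x − 21.426)² + (y + 26.833)² = 54.7899023812²
eq2: (x + 20.853)² + (y − 34.763)² = 48.3937332016²
eq3: (x + 9.052)² + (y + 27.342)² = 65.7834714414²
eq1−eq2, eq1−eq3 (x²,y² cancel):
  -84.558·x + 123.192·y = 1124.210403
  -60.956·x − 1.018·y = -1675.091409
det = -84.558·-1.018 − 123.192·-60.956 = 7595.371596
x = (1124.210403·-1.018 − 123.192·-1675.091409) / 7595.371596 = 27.018219
y = (-84.558·-1675.091409 − 1124.210403·-60.956) / 7595.371596 = 27.670766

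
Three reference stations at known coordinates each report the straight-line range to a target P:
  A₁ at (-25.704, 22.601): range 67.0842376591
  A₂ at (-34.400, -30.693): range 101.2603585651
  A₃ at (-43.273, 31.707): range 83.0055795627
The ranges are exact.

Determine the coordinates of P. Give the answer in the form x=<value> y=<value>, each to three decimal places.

eq1: (x + 25.704)² + (y − 22.601)² = 67.0842376591²
eq2: (x + 34.400)² + (y + 30.693)² = 101.2603585651²
eq3: (x + 43.273)² + (y − 31.707)² = 83.0055795627²
eq3−eq2, eq3−eq1 (x²,y² cancel):
  17.746·x − 124.800·y = -4116.200107
  35.138·x − 18.212·y = 683.245735
det = 17.746·-18.212 − -124.800·35.138 = 4062.032248
x = (-4116.200107·-18.212 − -124.800·683.245735) / 4062.032248 = 39.446586
y = (17.746·683.245735 − -4116.200107·35.138) / 4062.032248 = 38.591500

x=39.447 y=38.592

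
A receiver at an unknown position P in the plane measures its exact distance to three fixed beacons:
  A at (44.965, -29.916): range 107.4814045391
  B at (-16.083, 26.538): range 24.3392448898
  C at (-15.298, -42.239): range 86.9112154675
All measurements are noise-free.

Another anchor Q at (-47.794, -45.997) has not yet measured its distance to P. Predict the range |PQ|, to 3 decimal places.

89.544

eq1: (x − 44.965)² + (y + 29.916)² = 107.4814045391²
eq2: (x + 16.083)² + (y − 26.538)² = 24.3392448898²
eq3: (x + 15.298)² + (y + 42.239)² = 86.9112154675²
eq2−eq1, eq2−eq3 (x²,y² cancel):
  122.096·x − 112.908·y = -9005.963532
  1.570·x − 137.554·y = -5905.926940
det = 122.096·-137.554 − -112.908·1.570 = -16617.527624
x = (-9005.963532·-137.554 − -112.908·-5905.926940) / -16617.527624 = -34.420277
y = (122.096·-5905.926940 − -9005.963532·1.570) / -16617.527624 = 42.542471
|P − Q| = √((-34.420277 − -47.794)² + (42.542471 − -45.997)²) = 89.543813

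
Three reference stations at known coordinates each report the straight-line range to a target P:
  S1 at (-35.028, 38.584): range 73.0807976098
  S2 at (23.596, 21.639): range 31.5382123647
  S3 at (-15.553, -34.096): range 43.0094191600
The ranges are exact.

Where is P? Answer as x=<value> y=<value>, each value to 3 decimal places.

eq1: (x + 35.028)² + (y − 38.584)² = 73.0807976098²
eq2: (x − 23.596)² + (y − 21.639)² = 31.5382123647²
eq3: (x + 15.553)² + (y + 34.096)² = 43.0094191600²
eq2−eq1, eq2−eq3 (x²,y² cancel):
  -117.248·x + 33.890·y = -2655.475837
  -78.298·x − 111.470·y = -475.735809
det = -117.248·-111.470 − 33.890·-78.298 = 15723.153780
x = (-2655.475837·-111.470 − 33.890·-475.735809) / 15723.153780 = 19.851525
y = (-117.248·-475.735809 − -2655.475837·-78.298) / 15723.153780 = -9.676136

x=19.852 y=-9.676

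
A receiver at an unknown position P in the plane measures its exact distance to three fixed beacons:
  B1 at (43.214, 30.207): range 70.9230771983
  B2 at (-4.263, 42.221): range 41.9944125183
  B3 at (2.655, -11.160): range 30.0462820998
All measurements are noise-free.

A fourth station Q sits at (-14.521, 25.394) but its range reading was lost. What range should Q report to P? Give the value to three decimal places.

22.427

eq1: (x − 43.214)² + (y − 30.207)² = 70.9230771983²
eq2: (x + 4.263)² + (y − 42.221)² = 41.9944125183²
eq3: (x − 2.655)² + (y + 11.160)² = 30.0462820998²
eq1−eq3, eq1−eq2 (x²,y² cancel):
  -81.118·x − 82.734·y = 1478.985791
  -94.954·x + 24.028·y = 2287.425562
det = -81.118·24.028 − -82.734·-94.954 = -9805.027540
x = (1478.985791·24.028 − -82.734·2287.425562) / -9805.027540 = -22.925477
y = (-81.118·2287.425562 − 1478.985791·-94.954) / -9805.027540 = 4.601289
|P − Q| = √((-22.925477 − -14.521)² + (4.601289 − 25.394)²) = 22.427038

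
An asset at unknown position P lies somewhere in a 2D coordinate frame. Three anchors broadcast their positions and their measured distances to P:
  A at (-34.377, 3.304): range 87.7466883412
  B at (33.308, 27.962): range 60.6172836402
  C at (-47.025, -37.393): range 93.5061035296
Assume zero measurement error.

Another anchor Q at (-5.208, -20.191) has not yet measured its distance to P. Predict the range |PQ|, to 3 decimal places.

eq1: (x + 34.377)² + (y − 3.304)² = 87.7466883412²
eq2: (x − 33.308)² + (y − 27.962)² = 60.6172836402²
eq3: (x + 47.025)² + (y + 37.393)² = 93.5061035296²
eq1−eq2, eq1−eq3 (x²,y² cancel):
  135.370·x + 49.316·y = 4723.628002
  -25.296·x − 81.394·y = 1372.982447
det = 135.370·-81.394 − 49.316·-25.296 = -9770.808244
x = (4723.628002·-81.394 − 49.316·1372.982447) / -9770.808244 = 46.279179
y = (135.370·1372.982447 − 4723.628002·-25.296) / -9770.808244 = -31.251205
|P − Q| = √((46.279179 − -5.208)² + (-31.251205 − -20.191)²) = 52.661729

52.662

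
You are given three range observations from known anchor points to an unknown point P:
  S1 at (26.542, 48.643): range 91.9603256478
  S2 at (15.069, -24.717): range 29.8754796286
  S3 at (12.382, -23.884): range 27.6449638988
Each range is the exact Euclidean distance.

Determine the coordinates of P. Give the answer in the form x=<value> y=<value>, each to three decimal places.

x=-13.239 y=-34.268

eq1: (x − 26.542)² + (y − 48.643)² = 91.9603256478²
eq2: (x − 15.069)² + (y + 24.717)² = 29.8754796286²
eq3: (x − 12.382)² + (y + 23.884)² = 27.6449638988²
eq1−eq2, eq1−eq3 (x²,y² cancel):
  -22.946·x − 146.720·y = 5331.542847
  -28.320·x − 145.054·y = 5345.597631
det = -22.946·-145.054 − -146.720·-28.320 = -826.701316
x = (5331.542847·-145.054 − -146.720·5345.597631) / -826.701316 = -13.238721
y = (-22.946·5345.597631 − 5331.542847·-28.320) / -826.701316 = -34.267770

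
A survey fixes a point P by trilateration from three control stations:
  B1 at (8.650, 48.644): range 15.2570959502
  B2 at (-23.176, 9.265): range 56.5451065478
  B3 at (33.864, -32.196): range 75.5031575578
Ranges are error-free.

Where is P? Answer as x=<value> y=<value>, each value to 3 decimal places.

eq1: (x − 8.650)² + (y − 48.644)² = 15.2570959502²
eq2: (x + 23.176)² + (y − 9.265)² = 56.5451065478²
eq3: (x − 33.864)² + (y + 32.196)² = 75.5031575578²
eq1−eq3, eq1−eq2 (x²,y² cancel):
  50.428·x − 161.680·y = -5725.656148
  -63.652·x − 78.758·y = -4782.664133
det = 50.428·-78.758 − -161.680·-63.652 = -14262.863784
x = (-5725.656148·-78.758 − -161.680·-4782.664133) / -14262.863784 = 22.598541
y = (50.428·-4782.664133 − -5725.656148·-63.652) / -14262.863784 = 42.461995

x=22.599 y=42.462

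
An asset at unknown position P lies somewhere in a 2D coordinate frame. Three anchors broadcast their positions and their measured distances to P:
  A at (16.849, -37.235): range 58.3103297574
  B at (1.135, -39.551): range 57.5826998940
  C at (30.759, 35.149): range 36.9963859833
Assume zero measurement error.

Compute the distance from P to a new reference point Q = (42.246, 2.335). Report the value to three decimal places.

46.914

eq1: (x − 16.849)² + (y + 37.235)² = 58.3103297574²
eq2: (x − 1.135)² + (y + 39.551)² = 57.5826998940²
eq3: (x − 30.759)² + (y − 35.149)² = 36.9963859833²
eq1−eq2, eq1−eq3 (x²,y² cancel):
  -31.428·x − 4.632·y = -20.436971
  27.820·x + 144.768·y = 2542.596237
det = -31.428·144.768 − -4.632·27.820 = -4420.906464
x = (-20.436971·144.768 − -4.632·2542.596237) / -4420.906464 = -1.994769
y = (-31.428·2542.596237 − -20.436971·27.820) / -4420.906464 = 17.946581
|P − Q| = √((-1.994769 − 42.246)² + (17.946581 − 2.335)²) = 46.914466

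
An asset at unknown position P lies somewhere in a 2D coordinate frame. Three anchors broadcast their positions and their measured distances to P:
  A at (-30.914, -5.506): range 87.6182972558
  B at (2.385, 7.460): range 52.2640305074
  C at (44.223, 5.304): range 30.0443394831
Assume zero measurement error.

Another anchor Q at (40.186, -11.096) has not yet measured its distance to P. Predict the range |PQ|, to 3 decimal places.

eq1: (x + 30.914)² + (y + 5.506)² = 87.6182972558²
eq2: (x − 2.385)² + (y − 7.460)² = 52.2640305074²
eq3: (x − 44.223)² + (y − 5.304)² = 30.0443394831²
eq2−eq1, eq2−eq3 (x²,y² cancel):
  -66.598·x − 25.932·y = -4020.785522
  83.676·x − 4.312·y = 3751.332870
det = -66.598·-4.312 − -25.932·83.676 = 2457.056608
x = (-4020.785522·-4.312 − -25.932·3751.332870) / 2457.056608 = 46.648169
y = (-66.598·3751.332870 − -4020.785522·83.676) / 2457.056608 = 35.250300
|P − Q| = √((46.648169 − 40.186)² + (35.250300 − -11.096)²) = 46.794649

46.795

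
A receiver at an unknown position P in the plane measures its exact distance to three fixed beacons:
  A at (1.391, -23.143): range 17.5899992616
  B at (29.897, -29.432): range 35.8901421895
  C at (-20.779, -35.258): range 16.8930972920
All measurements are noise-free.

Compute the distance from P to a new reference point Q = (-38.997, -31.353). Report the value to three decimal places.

35.511

eq1: (x − 1.391)² + (y + 23.143)² = 17.5899992616²
eq2: (x − 29.897)² + (y + 29.432)² = 35.8901421895²
eq3: (x + 20.779)² + (y + 35.258)² = 16.8930972920²
eq2−eq1, eq2−eq3 (x²,y² cancel):
  -57.012·x + 12.578·y = -243.845671
  -101.352·x − 11.652·y = 917.545742
det = -57.012·-11.652 − 12.578·-101.352 = 1939.109280
x = (-243.845671·-11.652 − 12.578·917.545742) / 1939.109280 = -4.486390
y = (-57.012·917.545742 − -243.845671·-101.352) / 1939.109280 = -39.722034
|P − Q| = √((-4.486390 − -38.997)² + (-39.722034 − -31.353)²) = 35.510885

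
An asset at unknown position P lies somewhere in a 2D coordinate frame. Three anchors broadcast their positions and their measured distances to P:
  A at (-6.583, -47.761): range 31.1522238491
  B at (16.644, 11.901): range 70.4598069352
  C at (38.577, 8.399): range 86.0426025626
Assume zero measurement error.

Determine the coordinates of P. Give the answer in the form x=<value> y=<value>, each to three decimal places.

eq1: (x + 6.583)² + (y + 47.761)² = 31.1522238491²
eq2: (x − 16.644)² + (y − 11.901)² = 70.4598069352²
eq3: (x − 38.577)² + (y − 8.399)² = 86.0426025626²
eq3−eq2, eq3−eq1 (x²,y² cancel):
  -43.866·x + 7.004·y = 1298.673469
  -90.320·x − 112.320·y = 7198.589285
det = -43.866·-112.320 − 7.004·-90.320 = 5559.630400
x = (1298.673469·-112.320 − 7.004·7198.589285) / 5559.630400 = -35.305571
y = (-43.866·7198.589285 − 1298.673469·-90.320) / 5559.630400 = -35.699699

x=-35.306 y=-35.700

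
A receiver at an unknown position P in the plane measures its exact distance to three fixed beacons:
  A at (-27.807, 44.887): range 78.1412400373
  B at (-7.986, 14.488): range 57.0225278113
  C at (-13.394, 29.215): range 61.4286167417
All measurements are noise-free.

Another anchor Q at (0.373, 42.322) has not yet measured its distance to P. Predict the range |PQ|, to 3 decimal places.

eq1: (x + 27.807)² + (y − 44.887)² = 78.1412400373²
eq2: (x + 7.986)² + (y − 14.488)² = 57.0225278113²
eq3: (x + 13.394)² + (y − 29.215)² = 61.4286167417²
eq3−eq1, eq3−eq2 (x²,y² cancel):
  -28.826·x + 31.344·y = -577.421883
  10.816·x − 29.454·y = -237.330844
det = -28.826·-29.454 − 31.344·10.816 = 510.024300
x = (-577.421883·-29.454 − 31.344·-237.330844) / 510.024300 = 47.931603
y = (-28.826·-237.330844 − -577.421883·10.816) / 510.024300 = 25.658962
|P − Q| = √((47.931603 − 0.373)² + (25.658962 − 42.322)²) = 50.393229

50.393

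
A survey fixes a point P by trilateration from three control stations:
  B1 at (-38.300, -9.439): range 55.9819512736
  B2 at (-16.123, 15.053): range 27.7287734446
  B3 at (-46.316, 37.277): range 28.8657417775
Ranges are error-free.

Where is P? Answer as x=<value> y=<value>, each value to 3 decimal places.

x=-17.968 y=42.720

eq1: (x + 38.300)² + (y + 9.439)² = 55.9819512736²
eq2: (x + 16.123)² + (y − 15.053)² = 27.7287734446²
eq3: (x + 46.316)² + (y − 37.277)² = 28.8657417775²
eq1−eq2, eq1−eq3 (x²,y² cancel):
  44.354·x + 48.984·y = 1295.653209
  -16.032·x + 93.432·y = 4279.509684
det = 44.354·93.432 − 48.984·-16.032 = 4929.394416
x = (1295.653209·93.432 − 48.984·4279.509684) / 4929.394416 = -17.968137
y = (44.354·4279.509684 − 1295.653209·-16.032) / 4929.394416 = 42.720316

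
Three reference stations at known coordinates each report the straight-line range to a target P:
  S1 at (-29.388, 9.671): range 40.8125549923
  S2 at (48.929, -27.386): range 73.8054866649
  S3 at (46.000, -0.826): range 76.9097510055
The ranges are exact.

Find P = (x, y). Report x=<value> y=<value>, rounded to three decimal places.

x=-24.794 y=-30.882

eq1: (x + 29.388)² + (y − 9.671)² = 40.8125549923²
eq2: (x − 48.929)² + (y + 27.386)² = 73.8054866649²
eq3: (x − 46.000)² + (y + 0.826)² = 76.9097510055²
eq2−eq1, eq2−eq3 (x²,y² cancel):
  -156.634·x + 74.114·y = 1594.727965
  -5.858·x + 53.120·y = -1495.217699
det = -156.634·53.120 − 74.114·-5.858 = -7886.238268
x = (1594.727965·53.120 − 74.114·-1495.217699) / -7886.238268 = -24.793635
y = (-156.634·-1495.217699 − 1594.727965·-5.858) / -7886.238268 = -30.882131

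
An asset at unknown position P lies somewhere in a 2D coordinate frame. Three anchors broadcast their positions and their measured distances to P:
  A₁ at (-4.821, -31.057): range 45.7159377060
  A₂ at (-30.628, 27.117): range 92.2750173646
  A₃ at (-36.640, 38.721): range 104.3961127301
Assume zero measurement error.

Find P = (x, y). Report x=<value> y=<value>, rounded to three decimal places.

x=40.895 y=-31.185

eq1: (x + 4.821)² + (y + 31.057)² = 45.7159377060²
eq2: (x + 30.628)² + (y − 27.117)² = 92.2750173646²
eq3: (x + 36.640)² + (y − 38.721)² = 104.3961127301²
eq1−eq3, eq1−eq2 (x²,y² cancel):
  -63.638·x + 139.556·y = -6954.575242
  -51.614·x + 116.348·y = -5739.105086
det = -63.638·116.348 − 139.556·-51.614 = -201.110640
x = (-6954.575242·116.348 − 139.556·-5739.105086) / -201.110640 = 40.894757
y = (-63.638·-5739.105086 − -6954.575242·-51.614) / -201.110640 = -31.185436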